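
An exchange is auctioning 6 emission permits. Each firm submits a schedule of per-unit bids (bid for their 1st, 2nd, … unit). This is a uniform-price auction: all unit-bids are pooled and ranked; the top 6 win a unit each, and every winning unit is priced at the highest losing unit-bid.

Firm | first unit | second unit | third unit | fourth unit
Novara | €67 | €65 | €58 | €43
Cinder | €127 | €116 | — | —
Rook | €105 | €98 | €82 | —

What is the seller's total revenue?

Total revenue: €390

All unit-bids, highest first — top 6: 127 (Cinder-1), 116 (Cinder-2), 105 (Rook-1), 98 (Rook-2), 82 (Rook-3), 67 (Novara-1)
First bid not allocated: €65.
Allocation: Cinder 2, Novara 1, Rook 3. Every unit priced at €65.
Revenue = 6 × 65 = €390.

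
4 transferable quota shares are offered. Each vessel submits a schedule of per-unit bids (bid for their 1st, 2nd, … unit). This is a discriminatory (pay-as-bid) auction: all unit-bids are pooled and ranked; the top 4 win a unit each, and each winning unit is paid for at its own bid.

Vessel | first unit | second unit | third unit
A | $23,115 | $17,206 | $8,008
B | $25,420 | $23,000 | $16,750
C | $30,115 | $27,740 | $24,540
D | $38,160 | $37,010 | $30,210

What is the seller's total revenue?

Pooled unit-bids ranked (top 4): 38,160 (D-1), 37,010 (D-2), 30,210 (D-3), 30,115 (C-1)
Next rejected bid: $27,740 (not a price — pay-as-bid).
Each winning unit pays its own bid.
Revenue = 38,160 + 37,010 + 30,210 + 30,115 = $135,495.

Total revenue: $135,495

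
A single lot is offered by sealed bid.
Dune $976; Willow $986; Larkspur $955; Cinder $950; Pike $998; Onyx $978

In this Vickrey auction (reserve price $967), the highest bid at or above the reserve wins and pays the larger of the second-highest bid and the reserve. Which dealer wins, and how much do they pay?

Bids in order: 998 (Pike) > 986 (Willow) > 978 (Onyx) > 976 (Dune) > 955 (Larkspur) > 950 (Cinder)
Highest eligible bid: Pike at $998.
max(second-highest $986, reserve $967) = $986; the reserve does not bind.

Pike pays $986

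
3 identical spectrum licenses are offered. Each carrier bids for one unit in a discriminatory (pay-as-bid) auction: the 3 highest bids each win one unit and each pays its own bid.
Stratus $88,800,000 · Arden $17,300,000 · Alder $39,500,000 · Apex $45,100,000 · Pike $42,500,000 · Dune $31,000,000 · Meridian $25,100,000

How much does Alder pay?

Bids ranked high→low: 88,800,000 (Stratus), 45,100,000 (Apex), 42,500,000 (Pike), 39,500,000 (Alder), 31,000,000 (Dune), …
The 3 highest are Stratus, Apex, Pike.
Alder does not win → $0.

Alder pays $0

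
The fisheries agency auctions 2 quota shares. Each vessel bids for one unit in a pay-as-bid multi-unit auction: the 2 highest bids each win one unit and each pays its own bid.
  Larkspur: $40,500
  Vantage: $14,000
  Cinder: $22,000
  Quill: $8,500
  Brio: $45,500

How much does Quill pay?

Sorting: 45,500 (Brio), 40,500 (Larkspur), 22,000 (Cinder), 14,000 (Vantage), …
The 2 highest are Brio, Larkspur.
Quill does not win → $0.

Quill pays $0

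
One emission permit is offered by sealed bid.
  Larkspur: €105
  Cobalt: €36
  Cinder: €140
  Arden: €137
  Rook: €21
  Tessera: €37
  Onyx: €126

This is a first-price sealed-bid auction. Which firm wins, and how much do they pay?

First-price sealed-bid auction: the highest bidder wins and pays their own bid.
Bids in order: 140 (Cinder) > 137 (Arden) > 126 (Onyx) > 105 (Larkspur) > 37 (Tessera) > 36 (Cobalt) > …
First-price: Cinder pays what they bid, €140.

Cinder pays €140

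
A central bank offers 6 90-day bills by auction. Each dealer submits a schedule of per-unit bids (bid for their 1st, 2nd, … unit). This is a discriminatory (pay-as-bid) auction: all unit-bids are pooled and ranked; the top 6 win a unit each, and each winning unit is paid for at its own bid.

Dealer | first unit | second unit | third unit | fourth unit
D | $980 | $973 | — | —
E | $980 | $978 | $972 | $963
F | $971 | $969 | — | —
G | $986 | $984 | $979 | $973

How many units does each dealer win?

D 1, E 2, G 3

Pooled unit-bids ranked (top 6): 986 (G-1), 984 (G-2), 980 (D-1), 980 (E-1), 979 (G-3), 978 (E-2)
Next rejected bid: $973 (not a price — pay-as-bid).
Allocation: D 1, E 2, G 3.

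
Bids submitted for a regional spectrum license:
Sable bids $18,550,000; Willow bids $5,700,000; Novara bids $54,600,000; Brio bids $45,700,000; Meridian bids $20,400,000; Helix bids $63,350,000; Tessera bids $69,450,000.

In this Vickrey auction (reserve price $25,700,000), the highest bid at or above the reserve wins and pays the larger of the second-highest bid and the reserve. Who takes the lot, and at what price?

Bids ranked: 69,450,000 (Tessera) > 63,350,000 (Helix) > 54,600,000 (Novara) > 45,700,000 (Brio) > 20,400,000 (Meridian) > 18,550,000 (Sable) > …
Tessera has the top bid at or above the reserve ($69,450,000).
Second-highest bid $63,350,000 exceeds the reserve $25,700,000 → payment $63,350,000.

Tessera pays $63,350,000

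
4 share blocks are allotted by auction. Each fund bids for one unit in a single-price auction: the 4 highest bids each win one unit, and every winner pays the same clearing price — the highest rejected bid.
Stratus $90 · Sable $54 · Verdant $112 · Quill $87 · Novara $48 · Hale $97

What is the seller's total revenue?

Sorting: 112 (Verdant), 97 (Hale), 90 (Stratus), 87 (Quill), 54 (Sable), 48 (Novara)
Winners (4 units): Verdant, Hale, Stratus, Quill.
Clearing price = highest rejected bid = $54.
Total revenue = 4 × $54 = $216.

Total revenue: $216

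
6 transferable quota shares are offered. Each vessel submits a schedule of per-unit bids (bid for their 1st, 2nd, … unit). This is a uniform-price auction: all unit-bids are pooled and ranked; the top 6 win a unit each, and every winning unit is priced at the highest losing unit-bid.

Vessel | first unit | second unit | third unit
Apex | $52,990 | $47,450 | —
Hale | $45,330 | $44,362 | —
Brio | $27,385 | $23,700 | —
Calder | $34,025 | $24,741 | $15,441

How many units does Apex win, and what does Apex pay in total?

Apex: 2 units, pays $49,482

Pooled unit-bids ranked (top 6): 52,990 (Apex-1), 47,450 (Apex-2), 45,330 (Hale-1), 44,362 (Hale-2), 34,025 (Calder-1), 27,385 (Brio-1)
The (k+1)-th unit-bid is $24,741.
Apex wins 2 unit(s) at $24,741 each.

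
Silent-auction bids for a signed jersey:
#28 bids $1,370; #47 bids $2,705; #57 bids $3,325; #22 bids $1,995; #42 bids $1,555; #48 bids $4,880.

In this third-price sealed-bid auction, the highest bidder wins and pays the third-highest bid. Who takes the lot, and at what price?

Third-price sealed-bid auction: the highest bidder wins and pays the third-highest bid.
Sorting bids: 4,880 (#48) > 3,325 (#57) > 2,705 (#47) > 1,995 (#22) > 1,555 (#42) > 1,370 (#28)
#48 is highest; pays the third-highest bid, $2,705.

#48 pays $2,705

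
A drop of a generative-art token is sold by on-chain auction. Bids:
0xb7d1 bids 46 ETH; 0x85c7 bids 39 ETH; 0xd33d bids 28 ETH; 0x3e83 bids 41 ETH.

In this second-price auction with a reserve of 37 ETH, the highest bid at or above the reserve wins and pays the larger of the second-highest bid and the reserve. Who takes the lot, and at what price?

0xb7d1 pays 41 ETH

Bids ranked: 46 (0xb7d1) > 41 (0x3e83) > 39 (0x85c7) > 28 (0xd33d)
0xb7d1 has the top bid at or above the reserve (46 ETH).
Second-highest bid 41 ETH exceeds the reserve 37 ETH → payment 41 ETH.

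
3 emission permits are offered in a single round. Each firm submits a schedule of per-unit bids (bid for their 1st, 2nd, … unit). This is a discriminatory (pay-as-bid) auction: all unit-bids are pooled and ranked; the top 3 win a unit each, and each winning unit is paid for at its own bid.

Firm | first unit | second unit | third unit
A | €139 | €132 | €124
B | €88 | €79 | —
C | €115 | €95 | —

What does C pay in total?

C pays €0

Pooled unit-bids ranked (top 3): 139 (A-1), 132 (A-2), 124 (A-3)
Next rejected bid: €115 (not a price — pay-as-bid).
C wins no units.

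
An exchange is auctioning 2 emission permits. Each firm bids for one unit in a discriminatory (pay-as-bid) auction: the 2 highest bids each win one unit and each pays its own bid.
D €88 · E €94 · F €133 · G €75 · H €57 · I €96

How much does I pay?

I pays €96

Bids ranked high→low: 133 (F), 96 (I), 94 (E), 88 (D), …
The 2 highest are F, I.
I wins → own bid €96.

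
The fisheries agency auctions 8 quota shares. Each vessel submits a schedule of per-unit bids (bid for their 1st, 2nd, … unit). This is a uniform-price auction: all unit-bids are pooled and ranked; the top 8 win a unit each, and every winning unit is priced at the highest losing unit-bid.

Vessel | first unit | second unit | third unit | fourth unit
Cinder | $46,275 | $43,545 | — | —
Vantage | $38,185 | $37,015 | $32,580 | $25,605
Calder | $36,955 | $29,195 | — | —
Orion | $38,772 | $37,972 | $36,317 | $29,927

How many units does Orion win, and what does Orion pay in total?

Orion: 3 units, pays $97,740

Pooled unit-bids ranked (top 8): 46,275 (Cinder-1), 43,545 (Cinder-2), 38,772 (Orion-1), 38,185 (Vantage-1), 37,972 (Orion-2), 37,015 (Vantage-2), 36,955 (Calder-1), 36,317 (Orion-3)
The (k+1)-th unit-bid is $32,580.
Orion wins 3 unit(s) at $32,580 each.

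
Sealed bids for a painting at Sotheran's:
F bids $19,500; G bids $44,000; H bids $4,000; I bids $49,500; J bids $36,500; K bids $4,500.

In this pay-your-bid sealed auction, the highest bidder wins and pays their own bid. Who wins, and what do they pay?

I pays $49,500

Pay-your-bid sealed auction: the highest bidder wins and pays their own bid.
Bids in order: 49,500 (I) > 44,000 (G) > 36,500 (J) > 19,500 (F) > 4,500 (K) > 4,000 (H)
First-price: I pays what they bid, $49,500.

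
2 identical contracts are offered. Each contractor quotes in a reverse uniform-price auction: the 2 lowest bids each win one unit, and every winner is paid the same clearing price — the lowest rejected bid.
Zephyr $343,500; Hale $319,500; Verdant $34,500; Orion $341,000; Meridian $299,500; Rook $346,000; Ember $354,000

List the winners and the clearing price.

Bids ranked low→high: 34,500 (Verdant), 299,500 (Meridian), 319,500 (Hale), 341,000 (Orion), …
The 2 lowest are Verdant, Meridian.
Clearing price = lowest rejected bid = $319,500.

Verdant, Meridian; each is paid $319,500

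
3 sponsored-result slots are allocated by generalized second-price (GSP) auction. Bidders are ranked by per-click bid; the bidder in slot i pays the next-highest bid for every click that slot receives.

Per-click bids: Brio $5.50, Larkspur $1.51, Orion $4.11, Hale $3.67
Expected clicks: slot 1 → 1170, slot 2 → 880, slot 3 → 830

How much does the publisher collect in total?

Total revenue: $9291.60

Per-click bids in order: $5.50 (Brio) > $4.11 (Orion) > $3.67 (Hale) > $1.51 (Larkspur)
Slot 1: Brio pays $4.11 × 1170 = $4808.70
Slot 2: Orion pays $3.67 × 880 = $3229.60
Slot 3: Hale pays $1.51 × 830 = $1253.30
Total = $9291.60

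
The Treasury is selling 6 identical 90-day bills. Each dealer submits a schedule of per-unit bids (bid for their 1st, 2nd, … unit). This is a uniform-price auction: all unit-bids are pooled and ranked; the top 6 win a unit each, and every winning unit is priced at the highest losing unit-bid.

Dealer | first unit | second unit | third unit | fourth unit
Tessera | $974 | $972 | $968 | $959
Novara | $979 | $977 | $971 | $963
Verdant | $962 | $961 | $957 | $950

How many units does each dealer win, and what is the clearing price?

Merging the schedules and taking the best 6: 979 (Novara-1), 977 (Novara-2), 974 (Tessera-1), 972 (Tessera-2), 971 (Novara-3), 968 (Tessera-3)
Highest rejected unit-bid = $963.
Allocation: Novara 3, Tessera 3.

Novara 3, Tessera 3; clearing price $963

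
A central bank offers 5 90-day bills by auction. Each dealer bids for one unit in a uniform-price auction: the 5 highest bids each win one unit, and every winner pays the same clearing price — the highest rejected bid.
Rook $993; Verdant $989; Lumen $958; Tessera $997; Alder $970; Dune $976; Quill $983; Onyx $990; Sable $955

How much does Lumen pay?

Sorting: 997 (Tessera), 993 (Rook), 990 (Onyx), 989 (Verdant), 983 (Quill), 976 (Dune), 970 (Alder), …
The 5 highest are Tessera, Rook, Onyx, Verdant, Quill.
First losing bid is Dune's $976, which sets the uniform price.
Lumen does not win → pays $0.

Lumen pays $0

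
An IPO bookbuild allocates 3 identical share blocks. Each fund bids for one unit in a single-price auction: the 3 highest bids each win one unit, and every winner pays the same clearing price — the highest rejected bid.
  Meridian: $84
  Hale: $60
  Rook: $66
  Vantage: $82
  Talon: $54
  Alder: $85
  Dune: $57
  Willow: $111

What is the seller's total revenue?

Total revenue: $246

Sorting: 111 (Willow), 85 (Alder), 84 (Meridian), 82 (Vantage), 66 (Rook), …
Winners (3 units): Willow, Alder, Meridian.
First losing bid is Vantage's $82, which sets the uniform price.
Total revenue = 3 × $82 = $246.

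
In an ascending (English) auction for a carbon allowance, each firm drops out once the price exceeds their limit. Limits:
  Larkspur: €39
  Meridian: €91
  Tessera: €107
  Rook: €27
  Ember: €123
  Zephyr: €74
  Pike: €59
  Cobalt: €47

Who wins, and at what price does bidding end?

Ember wins at €107

Ascending (English) auction: the price rises until one bidder remains; the winner pays the price at which the last rival dropped out.
Limits ranked: 123 (Ember) > 107 (Tessera) > 91 (Meridian) > 74 (Zephyr) > 59 (Pike) > 47 (Cobalt) > …
Once the price passes €107, only Ember is left; the hammer falls at Tessera's limit of €107.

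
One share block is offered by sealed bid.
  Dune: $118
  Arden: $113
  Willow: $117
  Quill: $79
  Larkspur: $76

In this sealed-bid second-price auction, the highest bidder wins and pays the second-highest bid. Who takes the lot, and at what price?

Dune pays $117

Bids ranked: 118 (Dune) > 117 (Willow) > 113 (Arden) > 79 (Quill) > 76 (Larkspur)
Second-price: Dune pays Willow's bid of $117.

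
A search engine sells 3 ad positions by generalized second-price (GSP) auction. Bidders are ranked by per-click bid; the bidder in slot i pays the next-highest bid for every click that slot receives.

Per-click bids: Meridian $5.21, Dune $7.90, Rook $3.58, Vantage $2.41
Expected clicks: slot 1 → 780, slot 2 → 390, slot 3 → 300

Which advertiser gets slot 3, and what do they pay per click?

Rook; $2.41 per click

Per-click bids in order: $7.90 (Dune) > $5.21 (Meridian) > $3.58 (Rook) > $2.41 (Vantage)
Slot 3 goes to the third-ranked bidder, Rook, who pays the next bid down: $2.41/click.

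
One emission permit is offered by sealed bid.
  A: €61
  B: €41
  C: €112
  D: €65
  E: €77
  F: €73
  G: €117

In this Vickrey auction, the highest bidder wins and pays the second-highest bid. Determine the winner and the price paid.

G pays €112

Bids in order: 117 (G) > 112 (C) > 77 (E) > 73 (F) > 65 (D) > 61 (A) > …
Second-price: G pays C's bid of €112.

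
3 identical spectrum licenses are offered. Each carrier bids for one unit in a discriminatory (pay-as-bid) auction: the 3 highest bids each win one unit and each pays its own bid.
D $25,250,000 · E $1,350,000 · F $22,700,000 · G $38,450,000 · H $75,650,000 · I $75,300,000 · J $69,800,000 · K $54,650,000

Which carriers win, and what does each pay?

H $75,650,000, I $75,300,000, J $69,800,000

Bids ranked high→low: 75,650,000 (H), 75,300,000 (I), 69,800,000 (J), 54,650,000 (K), 38,450,000 (G), …
Winners (3 units): H, I, J.
Each winner pays its own bid: H $75,650,000, I $75,300,000, J $69,800,000.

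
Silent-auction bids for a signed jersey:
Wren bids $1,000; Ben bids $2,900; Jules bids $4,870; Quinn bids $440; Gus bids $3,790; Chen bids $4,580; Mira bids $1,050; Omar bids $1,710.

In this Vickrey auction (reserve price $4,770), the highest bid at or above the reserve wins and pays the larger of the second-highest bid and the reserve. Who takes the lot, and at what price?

Vickrey auction (reserve price $4,770): the highest bid at or above the reserve wins and pays the larger of the second-highest bid and the reserve.
Bids in order: 4,870 (Jules) > 4,580 (Chen) > 3,790 (Gus) > 2,900 (Ben) > 1,710 (Omar) > 1,050 (Mira) > …
Highest eligible bid: Jules at $4,870.
max(second-highest $4,580, reserve $4,770) = $4,770.

Jules pays $4,770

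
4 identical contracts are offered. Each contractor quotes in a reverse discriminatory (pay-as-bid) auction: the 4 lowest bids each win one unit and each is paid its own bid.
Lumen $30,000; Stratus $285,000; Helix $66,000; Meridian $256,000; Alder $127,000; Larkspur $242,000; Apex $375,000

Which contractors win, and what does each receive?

Lumen $30,000, Helix $66,000, Alder $127,000, Larkspur $242,000

Ordering the bids: 30,000 (Lumen), 66,000 (Helix), 127,000 (Alder), 242,000 (Larkspur), 256,000 (Meridian), 285,000 (Stratus), …
Lowest 4: Lumen, Helix, Alder, Larkspur.
Each winner is paid its own bid: Lumen $30,000, Helix $66,000, Alder $127,000, Larkspur $242,000.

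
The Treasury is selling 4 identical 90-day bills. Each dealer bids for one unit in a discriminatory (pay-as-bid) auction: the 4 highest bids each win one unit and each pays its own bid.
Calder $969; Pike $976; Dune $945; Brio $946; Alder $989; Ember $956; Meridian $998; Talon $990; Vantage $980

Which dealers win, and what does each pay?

Sorting: 998 (Meridian), 990 (Talon), 989 (Alder), 980 (Vantage), 976 (Pike), 969 (Calder), …
Top 4: Meridian, Talon, Alder, Vantage.
Each winner pays its own bid: Meridian $998, Talon $990, Alder $989, Vantage $980.

Meridian $998, Talon $990, Alder $989, Vantage $980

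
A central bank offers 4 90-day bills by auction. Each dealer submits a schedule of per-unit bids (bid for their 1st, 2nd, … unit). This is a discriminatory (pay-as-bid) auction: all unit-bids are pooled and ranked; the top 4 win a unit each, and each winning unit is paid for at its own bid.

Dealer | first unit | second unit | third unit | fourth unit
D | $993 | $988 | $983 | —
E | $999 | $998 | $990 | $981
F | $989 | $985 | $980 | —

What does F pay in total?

F pays $0

Merging the schedules and taking the best 4: 999 (E-1), 998 (E-2), 993 (D-1), 990 (E-3)
Next rejected bid: $989 (not a price — pay-as-bid).
F wins no units.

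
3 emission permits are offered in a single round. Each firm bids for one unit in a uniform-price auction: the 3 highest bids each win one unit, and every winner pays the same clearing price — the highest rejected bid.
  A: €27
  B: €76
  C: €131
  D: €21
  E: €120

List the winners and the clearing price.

Bids ranked high→low: 131 (C), 120 (E), 76 (B), 27 (A), 21 (D)
Winners (3 units): C, E, B.
First losing bid is A's €27, which sets the uniform price.

C, E, B; each pays €27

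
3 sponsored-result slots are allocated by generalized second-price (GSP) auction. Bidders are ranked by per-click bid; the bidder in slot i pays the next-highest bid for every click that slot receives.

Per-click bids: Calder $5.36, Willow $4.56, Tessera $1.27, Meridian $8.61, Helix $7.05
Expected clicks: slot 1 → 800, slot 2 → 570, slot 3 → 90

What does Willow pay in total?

Willow pays $0.00

Per-click bids in order: $8.61 (Meridian) > $7.05 (Helix) > $5.36 (Calder) > $4.56 (Willow) > …
Willow ranks below slot 3 → no slot, pays nothing.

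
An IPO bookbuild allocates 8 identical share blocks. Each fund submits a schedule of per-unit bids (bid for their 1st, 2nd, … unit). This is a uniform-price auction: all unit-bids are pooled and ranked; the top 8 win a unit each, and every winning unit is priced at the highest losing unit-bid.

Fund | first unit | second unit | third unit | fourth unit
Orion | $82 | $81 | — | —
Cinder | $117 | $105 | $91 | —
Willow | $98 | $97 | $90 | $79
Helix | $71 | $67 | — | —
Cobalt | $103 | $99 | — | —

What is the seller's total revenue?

Total revenue: $656

Pooled unit-bids ranked (top 8): 117 (Cinder-1), 105 (Cinder-2), 103 (Cobalt-1), 99 (Cobalt-2), 98 (Willow-1), 97 (Willow-2), 91 (Cinder-3), 90 (Willow-3)
The (k+1)-th unit-bid is $82.
Allocation: Cinder 3, Cobalt 2, Willow 3. Every unit priced at $82.
Revenue = 8 × 82 = $656.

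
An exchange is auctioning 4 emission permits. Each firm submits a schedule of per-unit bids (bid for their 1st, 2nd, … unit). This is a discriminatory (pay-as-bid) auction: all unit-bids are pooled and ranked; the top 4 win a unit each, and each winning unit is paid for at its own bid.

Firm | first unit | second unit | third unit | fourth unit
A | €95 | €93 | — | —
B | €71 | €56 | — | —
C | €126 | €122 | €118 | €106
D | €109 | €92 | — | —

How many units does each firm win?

C 3, D 1

Pooled unit-bids ranked (top 4): 126 (C-1), 122 (C-2), 118 (C-3), 109 (D-1)
Next rejected bid: €106 (not a price — pay-as-bid).
Allocation: C 3, D 1.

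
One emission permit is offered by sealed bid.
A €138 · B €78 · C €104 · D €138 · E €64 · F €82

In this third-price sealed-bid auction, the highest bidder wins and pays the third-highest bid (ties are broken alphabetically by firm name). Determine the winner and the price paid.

A pays €104

Bids ranked: 138 (A) > 138 (D) > 104 (C) > 82 (F) > 78 (B) > 64 (E)
A and D tie at €138; tie-break gives it to A.
A wins; payment is bid #3 in the ranking = €104.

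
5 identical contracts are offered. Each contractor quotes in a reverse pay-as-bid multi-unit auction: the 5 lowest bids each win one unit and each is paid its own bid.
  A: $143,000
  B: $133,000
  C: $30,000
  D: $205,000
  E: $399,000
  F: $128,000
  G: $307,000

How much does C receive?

C is paid $30,000

Sorting: 30,000 (C), 128,000 (F), 133,000 (B), 143,000 (A), 205,000 (D), 307,000 (G), 399,000 (E)
Winners (5 units): C, F, B, A, D.
C wins → own bid $30,000.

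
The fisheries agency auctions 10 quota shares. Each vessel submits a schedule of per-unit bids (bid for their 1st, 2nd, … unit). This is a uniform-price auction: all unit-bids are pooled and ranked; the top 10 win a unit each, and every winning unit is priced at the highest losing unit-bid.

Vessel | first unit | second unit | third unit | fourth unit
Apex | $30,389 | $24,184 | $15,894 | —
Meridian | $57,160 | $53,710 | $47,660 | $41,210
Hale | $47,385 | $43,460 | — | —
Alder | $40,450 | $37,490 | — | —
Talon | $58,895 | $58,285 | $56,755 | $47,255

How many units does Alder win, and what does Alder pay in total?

All unit-bids, highest first — top 10: 58,895 (Talon-1), 58,285 (Talon-2), 57,160 (Meridian-1), 56,755 (Talon-3), 53,710 (Meridian-2), 47,660 (Meridian-3), 47,385 (Hale-1), 47,255 (Talon-4), 43,460 (Hale-2), 41,210 (Meridian-4)
First bid not allocated: $40,450.
Alder wins 0 unit(s) at $40,450 each.

Alder: 0 units, pays $0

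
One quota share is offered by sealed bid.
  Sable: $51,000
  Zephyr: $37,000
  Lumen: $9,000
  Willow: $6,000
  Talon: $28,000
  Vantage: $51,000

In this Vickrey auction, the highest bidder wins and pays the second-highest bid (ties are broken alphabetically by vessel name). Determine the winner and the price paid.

Bids ranked: 51,000 (Sable) > 51,000 (Vantage) > 37,000 (Zephyr) > 28,000 (Talon) > 9,000 (Lumen) > 6,000 (Willow)
Sable and Vantage tie at $51,000; tie-break gives it to Sable.
Sable is highest; pays the second-highest bid, $51,000.

Sable pays $51,000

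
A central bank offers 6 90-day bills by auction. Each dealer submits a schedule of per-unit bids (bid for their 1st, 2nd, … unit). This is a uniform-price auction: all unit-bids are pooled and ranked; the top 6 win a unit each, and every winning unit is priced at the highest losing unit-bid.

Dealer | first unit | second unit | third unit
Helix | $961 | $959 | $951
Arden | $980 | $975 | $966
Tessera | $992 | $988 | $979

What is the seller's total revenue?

All unit-bids, highest first — top 6: 992 (Tessera-1), 988 (Tessera-2), 980 (Arden-1), 979 (Tessera-3), 975 (Arden-2), 966 (Arden-3)
The (k+1)-th unit-bid is $961.
Allocation: Arden 3, Tessera 3. Every unit priced at $961.
Revenue = 6 × 961 = $5,766.

Total revenue: $5,766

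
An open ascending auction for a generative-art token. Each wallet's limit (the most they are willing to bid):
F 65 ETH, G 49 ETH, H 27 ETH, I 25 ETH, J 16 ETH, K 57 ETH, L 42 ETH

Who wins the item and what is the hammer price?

F wins at 57 ETH

Open ascending-bid auction: the price rises until one bidder remains; the winner pays the price at which the last rival dropped out.
Limits in order: 65 (F) > 57 (K) > 49 (G) > 42 (L) > 27 (H) > 25 (I) > …
Once the price passes 57 ETH, only F is left; the hammer falls at K's limit of 57 ETH.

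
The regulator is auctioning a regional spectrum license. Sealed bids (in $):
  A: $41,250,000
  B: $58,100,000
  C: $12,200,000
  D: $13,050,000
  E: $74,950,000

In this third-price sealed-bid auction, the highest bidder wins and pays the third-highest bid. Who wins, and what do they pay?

E pays $41,250,000

Sorting bids: 74,950,000 (E) > 58,100,000 (B) > 41,250,000 (A) > 13,050,000 (D) > 12,200,000 (C)
E wins; payment is bid #3 in the ranking = $41,250,000.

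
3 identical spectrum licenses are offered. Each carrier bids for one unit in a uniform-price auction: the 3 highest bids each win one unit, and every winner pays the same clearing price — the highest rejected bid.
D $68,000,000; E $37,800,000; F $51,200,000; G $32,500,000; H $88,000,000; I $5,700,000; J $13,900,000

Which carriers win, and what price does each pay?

Bids ranked high→low: 88,000,000 (H), 68,000,000 (D), 51,200,000 (F), 37,800,000 (E), 32,500,000 (G), …
Top 3: H, D, F.
First losing bid is E's $37,800,000, which sets the uniform price.

H, D, F; each pays $37,800,000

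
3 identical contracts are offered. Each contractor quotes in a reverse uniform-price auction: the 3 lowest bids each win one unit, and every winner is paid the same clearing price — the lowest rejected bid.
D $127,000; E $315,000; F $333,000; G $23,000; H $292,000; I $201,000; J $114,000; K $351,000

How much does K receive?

Sorting: 23,000 (G), 114,000 (J), 127,000 (D), 201,000 (I), 292,000 (H), …
Winners (3 units): G, J, D.
First losing bid is I's $201,000, which sets the uniform price.
K does not win → is paid $0.

K is paid $0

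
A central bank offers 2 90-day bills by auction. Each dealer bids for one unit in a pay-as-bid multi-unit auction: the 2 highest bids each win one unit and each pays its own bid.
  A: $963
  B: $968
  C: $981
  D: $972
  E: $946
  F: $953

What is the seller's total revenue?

Total revenue: $1,953

Bids ranked high→low: 981 (C), 972 (D), 968 (B), 963 (A), …
Top 2: C, D.
Total revenue = 981 + 972 = $1,953.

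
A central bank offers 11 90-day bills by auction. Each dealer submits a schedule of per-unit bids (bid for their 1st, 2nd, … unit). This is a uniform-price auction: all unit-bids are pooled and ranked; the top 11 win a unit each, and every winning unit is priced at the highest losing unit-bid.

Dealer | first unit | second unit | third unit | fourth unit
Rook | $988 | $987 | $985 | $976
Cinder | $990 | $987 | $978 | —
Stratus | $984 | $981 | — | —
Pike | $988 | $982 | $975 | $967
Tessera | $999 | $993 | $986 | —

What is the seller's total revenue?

Total revenue: $10,791

All unit-bids, highest first — top 11: 999 (Tessera-1), 993 (Tessera-2), 990 (Cinder-1), 988 (Rook-1), 988 (Pike-1), 987 (Rook-2), 987 (Cinder-2), 986 (Tessera-3), 985 (Rook-3), 984 (Stratus-1), 982 (Pike-2)
First bid not allocated: $981.
Allocation: Cinder 2, Pike 2, Rook 3, Stratus 1, Tessera 3. Every unit priced at $981.
Revenue = 11 × 981 = $10,791.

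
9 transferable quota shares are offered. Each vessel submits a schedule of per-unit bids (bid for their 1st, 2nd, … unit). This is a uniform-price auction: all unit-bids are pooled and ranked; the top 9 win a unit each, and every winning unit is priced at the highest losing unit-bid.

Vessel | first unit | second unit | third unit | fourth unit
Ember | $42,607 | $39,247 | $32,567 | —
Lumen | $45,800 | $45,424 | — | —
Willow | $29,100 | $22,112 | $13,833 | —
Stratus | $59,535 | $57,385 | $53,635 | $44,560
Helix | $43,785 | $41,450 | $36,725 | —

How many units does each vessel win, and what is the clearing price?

All unit-bids, highest first — top 9: 59,535 (Stratus-1), 57,385 (Stratus-2), 53,635 (Stratus-3), 45,800 (Lumen-1), 45,424 (Lumen-2), 44,560 (Stratus-4), 43,785 (Helix-1), 42,607 (Ember-1), 41,450 (Helix-2)
Highest rejected unit-bid = $39,247.
Allocation: Ember 1, Helix 2, Lumen 2, Stratus 4.

Ember 1, Helix 2, Lumen 2, Stratus 4; clearing price $39,247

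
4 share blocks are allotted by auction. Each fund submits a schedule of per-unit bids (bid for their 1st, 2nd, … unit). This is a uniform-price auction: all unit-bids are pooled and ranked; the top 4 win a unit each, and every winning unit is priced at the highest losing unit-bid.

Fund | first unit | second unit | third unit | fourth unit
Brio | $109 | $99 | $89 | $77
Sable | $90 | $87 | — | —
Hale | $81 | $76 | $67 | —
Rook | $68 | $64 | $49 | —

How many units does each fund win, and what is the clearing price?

Brio 3, Sable 1; clearing price $87

Merging the schedules and taking the best 4: 109 (Brio-1), 99 (Brio-2), 90 (Sable-1), 89 (Brio-3)
The (k+1)-th unit-bid is $87.
Allocation: Brio 3, Sable 1.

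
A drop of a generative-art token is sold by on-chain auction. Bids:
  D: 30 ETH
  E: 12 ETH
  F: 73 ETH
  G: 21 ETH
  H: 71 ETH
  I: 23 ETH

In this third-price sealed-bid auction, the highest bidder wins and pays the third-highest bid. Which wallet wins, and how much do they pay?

Bids ranked: 73 (F) > 71 (H) > 30 (D) > 23 (I) > 21 (G) > 12 (E)
F wins; payment is bid #3 in the ranking = 30 ETH.

F pays 30 ETH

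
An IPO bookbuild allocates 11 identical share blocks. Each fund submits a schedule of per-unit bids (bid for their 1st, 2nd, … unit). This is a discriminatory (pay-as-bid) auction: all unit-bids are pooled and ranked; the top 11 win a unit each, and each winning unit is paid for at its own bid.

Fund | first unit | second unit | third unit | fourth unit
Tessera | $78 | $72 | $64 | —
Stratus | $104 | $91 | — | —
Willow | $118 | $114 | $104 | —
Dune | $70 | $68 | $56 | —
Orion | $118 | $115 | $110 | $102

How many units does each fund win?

Orion 4, Stratus 2, Tessera 2, Willow 3

Pooled unit-bids ranked (top 11): 118 (Willow-1), 118 (Orion-1), 115 (Orion-2), 114 (Willow-2), 110 (Orion-3), 104 (Stratus-1), 104 (Willow-3), 102 (Orion-4), 91 (Stratus-2), 78 (Tessera-1), 72 (Tessera-2)
Next rejected bid: $70 (not a price — pay-as-bid).
Allocation: Orion 4, Stratus 2, Tessera 2, Willow 3.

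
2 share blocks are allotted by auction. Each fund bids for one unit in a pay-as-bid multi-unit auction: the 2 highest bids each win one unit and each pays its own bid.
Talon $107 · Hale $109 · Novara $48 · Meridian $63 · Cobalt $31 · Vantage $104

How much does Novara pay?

Novara pays $0

Bids ranked high→low: 109 (Hale), 107 (Talon), 104 (Vantage), 63 (Meridian), …
Top 2: Hale, Talon.
Novara does not win → $0.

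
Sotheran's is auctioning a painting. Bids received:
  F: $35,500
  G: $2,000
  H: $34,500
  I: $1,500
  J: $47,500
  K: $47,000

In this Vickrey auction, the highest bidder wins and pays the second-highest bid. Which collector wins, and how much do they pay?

Sorting bids: 47,500 (J) > 47,000 (K) > 35,500 (F) > 34,500 (H) > 2,000 (G) > 1,500 (I)
J is highest; pays the second-highest bid, $47,000.

J pays $47,000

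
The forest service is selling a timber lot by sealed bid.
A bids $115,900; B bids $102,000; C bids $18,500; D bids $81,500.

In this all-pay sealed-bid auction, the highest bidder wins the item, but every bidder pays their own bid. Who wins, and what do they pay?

Bids ranked: 115,900 (A) > 102,000 (B) > 81,500 (D) > 18,500 (C)
A wins with the top bid; all bids are sunk regardless.

A pays $115,900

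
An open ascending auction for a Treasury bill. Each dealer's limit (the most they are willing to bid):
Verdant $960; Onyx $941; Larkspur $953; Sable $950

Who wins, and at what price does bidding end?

Ascending (English) auction: the price rises until one bidder remains; the winner pays the price at which the last rival dropped out.
Limits in order: 960 (Verdant) > 953 (Larkspur) > 950 (Sable) > 941 (Onyx)
Once the price passes $953, only Verdant is left; the hammer falls at Larkspur's limit of $953.

Verdant wins at $953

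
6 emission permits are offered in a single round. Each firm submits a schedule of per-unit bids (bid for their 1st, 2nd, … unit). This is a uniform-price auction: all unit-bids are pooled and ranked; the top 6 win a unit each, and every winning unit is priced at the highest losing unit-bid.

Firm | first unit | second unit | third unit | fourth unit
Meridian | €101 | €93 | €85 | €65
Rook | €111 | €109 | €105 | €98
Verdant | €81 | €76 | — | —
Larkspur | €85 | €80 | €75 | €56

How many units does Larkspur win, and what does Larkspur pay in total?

Merging the schedules and taking the best 6: 111 (Rook-1), 109 (Rook-2), 105 (Rook-3), 101 (Meridian-1), 98 (Rook-4), 93 (Meridian-2)
Highest rejected unit-bid = €85.
Larkspur wins 0 unit(s) at €85 each.

Larkspur: 0 units, pays €0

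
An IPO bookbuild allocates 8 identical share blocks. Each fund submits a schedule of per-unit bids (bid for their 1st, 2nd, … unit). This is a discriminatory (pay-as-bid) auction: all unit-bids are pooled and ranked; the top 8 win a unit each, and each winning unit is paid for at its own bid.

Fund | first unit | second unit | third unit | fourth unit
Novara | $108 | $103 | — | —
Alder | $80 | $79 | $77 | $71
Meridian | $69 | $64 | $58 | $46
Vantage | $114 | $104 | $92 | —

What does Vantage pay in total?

Merging the schedules and taking the best 8: 114 (Vantage-1), 108 (Novara-1), 104 (Vantage-2), 103 (Novara-2), 92 (Vantage-3), 80 (Alder-1), 79 (Alder-2), 77 (Alder-3)
Next rejected bid: $71 (not a price — pay-as-bid).
Vantage's winning unit-bids: 114 + 104 + 92 = $310.

Vantage pays $310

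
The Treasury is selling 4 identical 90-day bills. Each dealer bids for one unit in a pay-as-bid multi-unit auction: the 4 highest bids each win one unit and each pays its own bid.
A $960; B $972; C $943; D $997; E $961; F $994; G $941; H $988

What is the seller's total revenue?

Total revenue: $3,951

Ordering the bids: 997 (D), 994 (F), 988 (H), 972 (B), 961 (E), 960 (A), …
The 4 highest are D, F, H, B.
Total revenue = 997 + 994 + 988 + 972 = $3,951.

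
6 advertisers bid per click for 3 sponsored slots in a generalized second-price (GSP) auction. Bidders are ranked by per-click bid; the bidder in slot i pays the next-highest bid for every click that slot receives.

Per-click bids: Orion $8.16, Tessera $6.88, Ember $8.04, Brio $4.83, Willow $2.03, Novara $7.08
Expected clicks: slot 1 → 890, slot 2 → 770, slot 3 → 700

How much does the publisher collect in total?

Total revenue: $17423.20

Sorting advertisers: $8.16 (Orion) > $8.04 (Ember) > $7.08 (Novara) > $6.88 (Tessera) > …
Slot 1: Orion pays $8.04 × 890 = $7155.60
Slot 2: Ember pays $7.08 × 770 = $5451.60
Slot 3: Novara pays $6.88 × 700 = $4816.00
Total = $17423.20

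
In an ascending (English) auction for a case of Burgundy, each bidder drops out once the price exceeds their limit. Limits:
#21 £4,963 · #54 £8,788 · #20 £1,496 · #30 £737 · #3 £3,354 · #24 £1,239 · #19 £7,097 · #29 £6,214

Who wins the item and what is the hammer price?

#54 wins at £7,097

Sorting limits: 8,788 (#54) > 7,097 (#19) > 6,214 (#29) > 4,963 (#21) > 3,354 (#3) > 1,496 (#20) > …
#19 is the last rival to drop out, at £7,097; #54 remains and wins at that price.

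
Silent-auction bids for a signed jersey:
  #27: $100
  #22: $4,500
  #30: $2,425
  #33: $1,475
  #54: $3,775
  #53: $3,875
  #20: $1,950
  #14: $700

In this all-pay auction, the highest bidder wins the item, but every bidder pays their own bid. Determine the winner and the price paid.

#22 pays $4,500

All-pay auction: the highest bidder wins the item, but every bidder pays their own bid.
Bids in order: 4,500 (#22) > 3,875 (#53) > 3,775 (#54) > 2,425 (#30) > 1,950 (#20) > 1,475 (#33) > …
#22 wins with the top bid; all bids are sunk regardless.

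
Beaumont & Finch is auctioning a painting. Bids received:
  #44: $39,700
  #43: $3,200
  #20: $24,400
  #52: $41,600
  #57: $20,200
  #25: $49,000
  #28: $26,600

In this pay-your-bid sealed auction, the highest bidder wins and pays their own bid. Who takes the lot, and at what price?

#25 pays $49,000

Sorting bids: 49,000 (#25) > 41,600 (#52) > 39,700 (#44) > 26,600 (#28) > 24,400 (#20) > 20,200 (#57) > …
#25 has the highest bid and pays exactly that: $49,000.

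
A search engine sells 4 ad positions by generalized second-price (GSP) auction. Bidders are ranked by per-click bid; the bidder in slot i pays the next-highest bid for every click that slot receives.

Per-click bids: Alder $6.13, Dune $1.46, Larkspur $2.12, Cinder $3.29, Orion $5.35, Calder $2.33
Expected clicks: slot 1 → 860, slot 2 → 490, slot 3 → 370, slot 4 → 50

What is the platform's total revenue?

Ranked by bid: $6.13 (Alder) > $5.35 (Orion) > $3.29 (Cinder) > $2.33 (Calder) > $2.12 (Larkspur) > …
Slot 1: Alder pays $5.35 × 860 = $4601.00
Slot 2: Orion pays $3.29 × 490 = $1612.10
Slot 3: Cinder pays $2.33 × 370 = $862.10
Slot 4: Calder pays $2.12 × 50 = $106.00
Total = $7181.20

Total revenue: $7181.20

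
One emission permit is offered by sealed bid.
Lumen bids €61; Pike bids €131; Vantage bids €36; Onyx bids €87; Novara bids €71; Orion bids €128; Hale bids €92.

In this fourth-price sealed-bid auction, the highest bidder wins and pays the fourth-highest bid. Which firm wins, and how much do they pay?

Fourth-price sealed-bid auction: the highest bidder wins and pays the fourth-highest bid.
Bids in order: 131 (Pike) > 128 (Orion) > 92 (Hale) > 87 (Onyx) > 71 (Novara) > 61 (Lumen) > …
Pike is highest; pays the fourth-highest bid, €87.

Pike pays €87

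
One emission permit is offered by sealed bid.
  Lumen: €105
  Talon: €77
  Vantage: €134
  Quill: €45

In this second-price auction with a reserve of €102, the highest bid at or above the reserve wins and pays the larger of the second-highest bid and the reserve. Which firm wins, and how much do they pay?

Vantage pays €105

Rule: the highest bid at or above the reserve wins and pays the larger of the second-highest bid and the reserve.
Bids in order: 134 (Vantage) > 105 (Lumen) > 77 (Talon) > 45 (Quill)
Vantage has the top bid at or above the reserve (€134).
Second-highest bid €105 exceeds the reserve €102 → payment €105.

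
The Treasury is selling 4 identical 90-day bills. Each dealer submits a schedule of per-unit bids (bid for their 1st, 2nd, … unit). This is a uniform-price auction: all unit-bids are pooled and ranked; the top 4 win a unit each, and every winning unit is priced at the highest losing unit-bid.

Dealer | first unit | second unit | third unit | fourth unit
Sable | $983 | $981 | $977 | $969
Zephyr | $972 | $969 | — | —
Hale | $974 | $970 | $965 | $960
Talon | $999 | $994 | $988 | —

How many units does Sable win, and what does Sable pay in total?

Sable: 1 unit, pays $981

Pooled unit-bids ranked (top 4): 999 (Talon-1), 994 (Talon-2), 988 (Talon-3), 983 (Sable-1)
The (k+1)-th unit-bid is $981.
Sable wins 1 unit(s) at $981 each.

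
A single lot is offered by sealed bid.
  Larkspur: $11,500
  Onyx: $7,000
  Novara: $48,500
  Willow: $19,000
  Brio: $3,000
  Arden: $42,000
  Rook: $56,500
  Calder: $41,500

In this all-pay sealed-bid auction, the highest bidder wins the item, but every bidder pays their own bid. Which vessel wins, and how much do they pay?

Bids ranked: 56,500 (Rook) > 48,500 (Novara) > 42,000 (Arden) > 41,500 (Calder) > 19,000 (Willow) > 11,500 (Larkspur) > …
Rook wins with the top bid; all bids are sunk regardless.

Rook pays $56,500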